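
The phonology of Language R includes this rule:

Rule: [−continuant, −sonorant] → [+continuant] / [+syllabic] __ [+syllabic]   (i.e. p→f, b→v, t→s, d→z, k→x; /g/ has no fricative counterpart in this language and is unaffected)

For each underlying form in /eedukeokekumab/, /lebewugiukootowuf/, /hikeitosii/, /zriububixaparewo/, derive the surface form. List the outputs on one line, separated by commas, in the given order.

eezuxeoxexumab, levewugiuxoosowuf, hixeisosii, zriuvuvixafarewo

/eedukeokekumab/: /d/ is a stop between vowels /e/ and /u/, so it spirantizes to the fricative [z]. /k/ is a stop between vowels /u/ and /e/, so it spirantizes to the fricative [x]. /k/ is a stop between vowels /o/ and /e/, so it spirantizes to the fricative [x]. /k/ is a stop between vowels /e/ and /u/, so it spirantizes to the fricative [x]. → [eezuxeoxexumab].
/lebewugiukootowuf/: /b/ is a stop between vowels /e/ and /e/, so it spirantizes to the fricative [v]. /k/ is a stop between vowels /u/ and /o/, so it spirantizes to the fricative [x]. /t/ is a stop between vowels /o/ and /o/, so it spirantizes to the fricative [s]. → [levewugiuxoosowuf].
/hikeitosii/: /k/ is a stop between vowels /i/ and /e/, so it spirantizes to the fricative [x]. /t/ is a stop between vowels /i/ and /o/, so it spirantizes to the fricative [s]. → [hixeisosii].
/zriububixaparewo/: /b/ is a stop between vowels /u/ and /u/, so it spirantizes to the fricative [v]. /b/ is a stop between vowels /u/ and /i/, so it spirantizes to the fricative [v]. /p/ is a stop between vowels /a/ and /a/, so it spirantizes to the fricative [f]. → [zriuvuvixafarewo].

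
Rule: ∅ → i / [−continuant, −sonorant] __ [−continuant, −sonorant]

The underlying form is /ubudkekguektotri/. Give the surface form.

/d/ and /k/ form a stop–stop cluster, so [i] is inserted between them.
/k/ and /g/ form a stop–stop cluster, so [i] is inserted between them.
/k/ and /t/ form a stop–stop cluster, so [i] is inserted between them.
Surface form: [ubudikekiguekitotri].

ubudikekiguekitotri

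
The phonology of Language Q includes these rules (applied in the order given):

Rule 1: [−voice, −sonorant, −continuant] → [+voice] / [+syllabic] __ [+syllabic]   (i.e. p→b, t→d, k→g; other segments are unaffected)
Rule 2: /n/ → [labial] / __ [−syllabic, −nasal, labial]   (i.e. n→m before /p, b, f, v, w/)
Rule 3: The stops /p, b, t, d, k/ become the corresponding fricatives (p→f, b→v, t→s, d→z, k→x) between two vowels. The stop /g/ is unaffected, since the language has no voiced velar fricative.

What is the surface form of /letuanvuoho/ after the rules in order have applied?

lezuamvuoho

Rule 1 (intervocalic voicing): /t/ is a voiceless stop between vowels /e/ and /u/, so it voices to [d]. /letuanvuoho/ → leduanvuoho.
Rule 2 (nasal place assimilation): /n/ precedes the labial consonant /v/, so it assimilates in place to [m]. /leduanvuoho/ → leduamvuoho.
Rule 3 (intervocalic spirantization): /d/ is a stop between vowels /e/ and /u/, so it spirantizes to the fricative [z]. /leduamvuoho/ → lezuamvuoho.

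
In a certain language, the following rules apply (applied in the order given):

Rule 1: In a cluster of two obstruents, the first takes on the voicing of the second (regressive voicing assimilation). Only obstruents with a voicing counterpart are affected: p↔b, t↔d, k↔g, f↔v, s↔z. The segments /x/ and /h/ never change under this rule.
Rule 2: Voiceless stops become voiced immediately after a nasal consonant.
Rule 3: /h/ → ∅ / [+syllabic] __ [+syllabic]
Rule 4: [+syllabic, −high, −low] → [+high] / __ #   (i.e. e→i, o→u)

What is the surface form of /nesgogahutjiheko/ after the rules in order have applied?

Rule 1 (regressive voicing assimilation): /s/ precedes the voiced obstruent /g/, so it voices to [z] by assimilation. /nesgogahutjiheko/ → nezgogahutjiheko.
Rule 2 (post-nasal voicing): no segment meets the environment; /nezgogahutjiheko/ is unchanged.
Rule 3 (intervocalic h-deletion): /h/ occurs between vowels /a/ and /u/, so it deletes. /h/ occurs between vowels /i/ and /e/, so it deletes. /nezgogahutjiheko/ → nezgogautjieko.
Rule 4 (final vowel raising): /o/ is a mid vowel in word-final position, so it raises to [u]. /nezgogautjieko/ → nezgogautjieku.

nezgogautjieku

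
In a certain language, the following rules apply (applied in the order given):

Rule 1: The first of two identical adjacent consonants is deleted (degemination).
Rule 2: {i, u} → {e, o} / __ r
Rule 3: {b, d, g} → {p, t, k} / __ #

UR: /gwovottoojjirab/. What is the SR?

Rule 1 (degemination): /tt/ is a geminate; the first /t/ deletes. /jj/ is a geminate; the first /j/ deletes. /gwovottoojjirab/ → gwovotoojirab.
Rule 2 (pre-rhotic lowering): /i/ is a high vowel immediately before /r/, so it lowers to [e]. /gwovotoojirab/ → gwovotoojerab.
Rule 3 (final devoicing): /b/ is a voiced stop in word-final position, so it devoices to [p]. /gwovotoojerab/ → gwovotoojerap.

gwovotoojerap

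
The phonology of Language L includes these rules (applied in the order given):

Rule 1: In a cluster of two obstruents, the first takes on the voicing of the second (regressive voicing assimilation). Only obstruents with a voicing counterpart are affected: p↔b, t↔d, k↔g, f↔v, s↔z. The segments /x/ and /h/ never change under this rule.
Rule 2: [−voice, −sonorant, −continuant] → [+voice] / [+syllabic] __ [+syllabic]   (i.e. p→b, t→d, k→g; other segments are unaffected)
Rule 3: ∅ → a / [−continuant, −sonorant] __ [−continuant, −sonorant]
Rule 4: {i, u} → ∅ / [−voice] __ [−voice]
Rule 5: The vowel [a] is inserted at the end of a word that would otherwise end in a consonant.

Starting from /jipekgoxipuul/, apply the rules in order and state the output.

Rule 1 (regressive voicing assimilation): /k/ precedes the voiced obstruent /g/, so it voices to [g] by assimilation. /jipekgoxipuul/ → jipeggoxipuul.
Rule 2 (intervocalic voicing): /p/ is a voiceless stop between vowels /i/ and /e/, so it voices to [b]. /p/ is a voiceless stop between vowels /i/ and /u/, so it voices to [b]. /jipeggoxipuul/ → jibeggoxibuul.
Rule 3 (stop-cluster a-epenthesis): /g/ and /g/ form a stop–stop cluster, so [a] is inserted between them. /jibeggoxibuul/ → jibegagoxibuul.
Rule 4 (high vowel syncope): no segment meets the environment; /jibegagoxibuul/ is unchanged.
Rule 5 (final a-epenthesis): the form ends in the consonant /l/, so [a] is inserted word-finally. /jibegagoxibuul/ → jibegagoxibuula.

jibegagoxibuula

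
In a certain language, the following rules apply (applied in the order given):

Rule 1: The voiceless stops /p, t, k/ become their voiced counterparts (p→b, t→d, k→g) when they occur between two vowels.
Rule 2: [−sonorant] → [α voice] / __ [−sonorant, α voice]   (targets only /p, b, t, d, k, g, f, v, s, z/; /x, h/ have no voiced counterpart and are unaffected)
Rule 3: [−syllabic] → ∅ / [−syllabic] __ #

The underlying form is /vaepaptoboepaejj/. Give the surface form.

Rule 1 (intervocalic voicing): /p/ is a voiceless stop between vowels /e/ and /a/, so it voices to [b]. /p/ is a voiceless stop between vowels /e/ and /a/, so it voices to [b]. /vaepaptoboepaejj/ → vaebaptoboebaejj.
Rule 2 (regressive voicing assimilation): no segment meets the environment; /vaebaptoboebaejj/ is unchanged.
Rule 3 (final cluster simplification): /j/ is the second consonant of a word-final cluster /jj/, so it deletes. /vaebaptoboebaejj/ → vaebaptoboebaej.

vaebaptoboebaej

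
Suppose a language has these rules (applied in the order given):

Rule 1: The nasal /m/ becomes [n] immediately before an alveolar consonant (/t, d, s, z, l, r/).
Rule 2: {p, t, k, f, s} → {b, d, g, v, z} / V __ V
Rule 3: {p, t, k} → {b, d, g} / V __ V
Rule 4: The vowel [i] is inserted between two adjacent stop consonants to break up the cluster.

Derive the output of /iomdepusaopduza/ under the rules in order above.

iondebuzaopiduza

Rule 1 (nasal place assimilation): /m/ precedes the alveolar consonant /d/, so it assimilates in place to [n]. /iomdepusaopduza/ → iondepusaopduza.
Rule 2 (intervocalic voicing): /p/ is a voiceless obstruent between vowels /e/ and /u/, so it voices to [b]. /s/ is a voiceless obstruent between vowels /u/ and /a/, so it voices to [z]. /iondepusaopduza/ → iondebuzaopduza.
Rule 3 (intervocalic voicing): no segment meets the environment; /iondebuzaopduza/ is unchanged.
Rule 4 (stop-cluster i-epenthesis): /p/ and /d/ form a stop–stop cluster, so [i] is inserted between them. /iondebuzaopduza/ → iondebuzaopiduza.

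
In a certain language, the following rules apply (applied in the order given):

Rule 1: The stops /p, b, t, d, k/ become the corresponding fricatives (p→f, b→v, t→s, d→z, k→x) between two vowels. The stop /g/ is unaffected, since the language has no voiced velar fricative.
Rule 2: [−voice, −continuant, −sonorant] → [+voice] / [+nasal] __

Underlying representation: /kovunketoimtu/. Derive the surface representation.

Rule 1 (intervocalic spirantization): /t/ is a stop between vowels /e/ and /o/, so it spirantizes to the fricative [s]. /kovunketoimtu/ → kovunkesoimtu.
Rule 2 (post-nasal voicing): /k/ is a voiceless stop immediately after the nasal /n/, so it voices to [g]. /t/ is a voiceless stop immediately after the nasal /m/, so it voices to [d]. /kovunkesoimtu/ → kovungesoimdu.

kovungesoimdu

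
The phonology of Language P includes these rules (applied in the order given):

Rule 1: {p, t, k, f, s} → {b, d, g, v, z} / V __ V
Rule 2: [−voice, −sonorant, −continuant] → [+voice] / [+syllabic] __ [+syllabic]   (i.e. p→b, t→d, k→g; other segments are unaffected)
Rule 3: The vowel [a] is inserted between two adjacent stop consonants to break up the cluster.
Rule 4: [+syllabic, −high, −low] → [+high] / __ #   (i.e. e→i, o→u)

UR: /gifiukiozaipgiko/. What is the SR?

giviugiozaipagigu

Rule 1 (intervocalic voicing): /f/ is a voiceless obstruent between vowels /i/ and /i/, so it voices to [v]. /k/ is a voiceless obstruent between vowels /u/ and /i/, so it voices to [g]. /k/ is a voiceless obstruent between vowels /i/ and /o/, so it voices to [g]. /gifiukiozaipgiko/ → giviugiozaipgigo.
Rule 2 (intervocalic voicing): no segment meets the environment; /giviugiozaipgigo/ is unchanged.
Rule 3 (stop-cluster a-epenthesis): /p/ and /g/ form a stop–stop cluster, so [a] is inserted between them. /giviugiozaipgigo/ → giviugiozaipagigo.
Rule 4 (final vowel raising): /o/ is a mid vowel in word-final position, so it raises to [u]. /giviugiozaipagigo/ → giviugiozaipagigu.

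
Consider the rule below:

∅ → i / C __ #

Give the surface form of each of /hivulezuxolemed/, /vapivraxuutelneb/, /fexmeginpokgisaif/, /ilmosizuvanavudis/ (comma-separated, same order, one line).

hivulezuxolemedi, vapivraxuutelnebi, fexmeginpokgisaifi, ilmosizuvanavudisi

/hivulezuxolemed/: the form ends in the consonant /d/, so [i] is inserted word-finally. → [hivulezuxolemedi].
/vapivraxuutelneb/: the form ends in the consonant /b/, so [i] is inserted word-finally. → [vapivraxuutelnebi].
/fexmeginpokgisaif/: the form ends in the consonant /f/, so [i] is inserted word-finally. → [fexmeginpokgisaifi].
/ilmosizuvanavudis/: the form ends in the consonant /s/, so [i] is inserted word-finally. → [ilmosizuvanavudisi].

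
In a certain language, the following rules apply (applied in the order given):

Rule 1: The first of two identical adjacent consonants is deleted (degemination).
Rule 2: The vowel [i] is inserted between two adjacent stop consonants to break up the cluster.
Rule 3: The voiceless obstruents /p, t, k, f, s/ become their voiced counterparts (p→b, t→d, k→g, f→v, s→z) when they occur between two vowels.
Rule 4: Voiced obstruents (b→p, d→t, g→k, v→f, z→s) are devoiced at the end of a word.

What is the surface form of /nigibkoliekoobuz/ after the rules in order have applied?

Rule 1 (degemination): no segment meets the environment; /nigibkoliekoobuz/ is unchanged.
Rule 2 (stop-cluster i-epenthesis): /b/ and /k/ form a stop–stop cluster, so [i] is inserted between them. /nigibkoliekoobuz/ → nigibikoliekoobuz.
Rule 3 (intervocalic voicing): /k/ is a voiceless obstruent between vowels /i/ and /o/, so it voices to [g]. /k/ is a voiceless obstruent between vowels /e/ and /o/, so it voices to [g]. /nigibikoliekoobuz/ → nigibigoliegoobuz.
Rule 4 (final devoicing): /z/ is a voiced obstruent in word-final position, so it devoices to [s]. /nigibigoliegoobuz/ → nigibigoliegoobus.

nigibigoliegoobus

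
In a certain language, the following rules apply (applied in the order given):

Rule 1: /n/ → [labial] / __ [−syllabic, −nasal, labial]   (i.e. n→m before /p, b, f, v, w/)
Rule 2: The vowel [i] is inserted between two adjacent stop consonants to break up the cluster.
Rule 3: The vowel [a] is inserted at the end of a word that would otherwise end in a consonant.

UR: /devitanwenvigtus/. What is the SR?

Rule 1 (nasal place assimilation): /n/ precedes the labial consonant /w/, so it assimilates in place to [m]. /n/ precedes the labial consonant /v/, so it assimilates in place to [m]. /devitanwenvigtus/ → devitamwemvigtus.
Rule 2 (stop-cluster i-epenthesis): /g/ and /t/ form a stop–stop cluster, so [i] is inserted between them. /devitamwemvigtus/ → devitamwemvigitus.
Rule 3 (final a-epenthesis): the form ends in the consonant /s/, so [a] is inserted word-finally. /devitamwemvigitus/ → devitamwemvigitusa.

devitamwemvigitusa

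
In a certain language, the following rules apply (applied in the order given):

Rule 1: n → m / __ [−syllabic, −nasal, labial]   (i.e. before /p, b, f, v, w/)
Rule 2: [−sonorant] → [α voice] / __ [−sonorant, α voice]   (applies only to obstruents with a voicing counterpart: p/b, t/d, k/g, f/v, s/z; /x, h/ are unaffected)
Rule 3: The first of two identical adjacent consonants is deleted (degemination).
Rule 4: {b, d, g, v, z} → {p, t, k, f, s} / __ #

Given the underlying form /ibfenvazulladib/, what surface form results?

Rule 1 (nasal place assimilation): /n/ precedes the labial consonant /v/, so it assimilates in place to [m]. /ibfenvazulladib/ → ibfemvazulladib.
Rule 2 (regressive voicing assimilation): /b/ precedes the voiceless obstruent /f/, so it devoices to [p] by assimilation. /ibfemvazulladib/ → ipfemvazulladib.
Rule 3 (degemination): /ll/ is a geminate; the first /l/ deletes. /ipfemvazulladib/ → ipfemvazuladib.
Rule 4 (final devoicing): /b/ is a voiced obstruent in word-final position, so it devoices to [p]. /ipfemvazuladib/ → ipfemvazuladip.

ipfemvazuladip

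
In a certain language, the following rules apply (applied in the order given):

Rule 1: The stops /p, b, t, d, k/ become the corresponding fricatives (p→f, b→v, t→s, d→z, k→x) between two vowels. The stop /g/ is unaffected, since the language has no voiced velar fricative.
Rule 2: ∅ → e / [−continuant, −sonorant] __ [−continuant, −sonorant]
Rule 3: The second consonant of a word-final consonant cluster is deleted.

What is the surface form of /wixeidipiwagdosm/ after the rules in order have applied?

Rule 1 (intervocalic spirantization): /d/ is a stop between vowels /i/ and /i/, so it spirantizes to the fricative [z]. /p/ is a stop between vowels /i/ and /i/, so it spirantizes to the fricative [f]. /wixeidipiwagdosm/ → wixeizifiwagdosm.
Rule 2 (stop-cluster e-epenthesis): /g/ and /d/ form a stop–stop cluster, so [e] is inserted between them. /wixeizifiwagdosm/ → wixeizifiwagedosm.
Rule 3 (final cluster simplification): /m/ is the second consonant of a word-final cluster /sm/, so it deletes. /wixeizifiwagedosm/ → wixeizifiwagedos.

wixeizifiwagedos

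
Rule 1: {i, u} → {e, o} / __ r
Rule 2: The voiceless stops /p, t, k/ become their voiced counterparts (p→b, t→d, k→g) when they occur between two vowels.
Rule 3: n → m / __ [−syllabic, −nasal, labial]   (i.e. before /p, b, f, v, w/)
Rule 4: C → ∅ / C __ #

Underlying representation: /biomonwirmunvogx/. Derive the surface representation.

biomomwermumvog

Rule 1 (pre-rhotic lowering): /i/ is a high vowel immediately before /r/, so it lowers to [e]. /biomonwirmunvogx/ → biomonwermunvogx.
Rule 2 (intervocalic voicing): no segment meets the environment; /biomonwermunvogx/ is unchanged.
Rule 3 (nasal place assimilation): /n/ precedes the labial consonant /w/, so it assimilates in place to [m]. /n/ precedes the labial consonant /v/, so it assimilates in place to [m]. /biomonwermunvogx/ → biomomwermumvogx.
Rule 4 (final cluster simplification): /x/ is the second consonant of a word-final cluster /gx/, so it deletes. /biomomwermumvogx/ → biomomwermumvog.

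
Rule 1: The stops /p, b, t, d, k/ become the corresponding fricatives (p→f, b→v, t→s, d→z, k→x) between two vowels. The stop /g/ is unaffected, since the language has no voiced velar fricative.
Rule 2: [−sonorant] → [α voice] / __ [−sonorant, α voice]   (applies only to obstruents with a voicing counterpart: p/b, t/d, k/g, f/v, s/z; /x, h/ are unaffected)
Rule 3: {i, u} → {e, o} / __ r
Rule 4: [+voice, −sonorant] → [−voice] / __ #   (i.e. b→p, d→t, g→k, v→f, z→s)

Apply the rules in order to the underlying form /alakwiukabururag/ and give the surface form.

alakwiuxavororak

Rule 1 (intervocalic spirantization): /k/ is a stop between vowels /u/ and /a/, so it spirantizes to the fricative [x]. /b/ is a stop between vowels /a/ and /u/, so it spirantizes to the fricative [v]. /alakwiukabururag/ → alakwiuxavururag.
Rule 2 (regressive voicing assimilation): no segment meets the environment; /alakwiuxavururag/ is unchanged.
Rule 3 (pre-rhotic lowering): /u/ is a high vowel immediately before /r/, so it lowers to [o]. /u/ is a high vowel immediately before /r/, so it lowers to [o]. /alakwiuxavururag/ → alakwiuxavororag.
Rule 4 (final devoicing): /g/ is a voiced obstruent in word-final position, so it devoices to [k]. /alakwiuxavororag/ → alakwiuxavororak.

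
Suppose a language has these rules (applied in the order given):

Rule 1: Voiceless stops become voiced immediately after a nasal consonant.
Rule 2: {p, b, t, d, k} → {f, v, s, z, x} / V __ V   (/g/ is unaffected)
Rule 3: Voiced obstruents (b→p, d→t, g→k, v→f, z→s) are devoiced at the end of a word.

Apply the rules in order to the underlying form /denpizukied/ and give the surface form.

denbizuxiet

Rule 1 (post-nasal voicing): /p/ is a voiceless stop immediately after the nasal /n/, so it voices to [b]. /denpizukied/ → denbizukied.
Rule 2 (intervocalic spirantization): /k/ is a stop between vowels /u/ and /i/, so it spirantizes to the fricative [x]. /denbizukied/ → denbizuxied.
Rule 3 (final devoicing): /d/ is a voiced obstruent in word-final position, so it devoices to [t]. /denbizuxied/ → denbizuxiet.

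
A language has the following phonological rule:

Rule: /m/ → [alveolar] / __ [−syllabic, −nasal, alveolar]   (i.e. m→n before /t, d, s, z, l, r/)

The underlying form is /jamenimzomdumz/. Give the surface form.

jameninzondunz

Scanning /jamenimzomdumz/: /m/ at position 3 is not in the conditioning environment; /m/ precedes the alveolar consonant /z/, so it assimilates in place to [n]; /m/ precedes the alveolar consonant /d/, so it assimilates in place to [n]; /m/ precedes the alveolar consonant /z/, so it assimilates in place to [n].
Result: [jameninzondunz].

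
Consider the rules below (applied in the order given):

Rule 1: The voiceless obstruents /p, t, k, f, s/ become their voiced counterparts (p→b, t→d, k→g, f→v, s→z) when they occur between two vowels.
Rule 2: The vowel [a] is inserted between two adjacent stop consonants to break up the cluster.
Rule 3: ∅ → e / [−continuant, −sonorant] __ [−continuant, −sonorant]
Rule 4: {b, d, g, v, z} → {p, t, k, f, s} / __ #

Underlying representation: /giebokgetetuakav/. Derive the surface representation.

giebokagededuagaf

Rule 1 (intervocalic voicing): /t/ is a voiceless obstruent between vowels /e/ and /e/, so it voices to [d]. /t/ is a voiceless obstruent between vowels /e/ and /u/, so it voices to [d]. /k/ is a voiceless obstruent between vowels /a/ and /a/, so it voices to [g]. /giebokgetetuakav/ → giebokgededuagav.
Rule 2 (stop-cluster a-epenthesis): /k/ and /g/ form a stop–stop cluster, so [a] is inserted between them. /giebokgededuagav/ → giebokagededuagav.
Rule 3 (stop-cluster e-epenthesis): no segment meets the environment; /giebokagededuagav/ is unchanged.
Rule 4 (final devoicing): /v/ is a voiced obstruent in word-final position, so it devoices to [f]. /giebokagededuagav/ → giebokagededuagaf.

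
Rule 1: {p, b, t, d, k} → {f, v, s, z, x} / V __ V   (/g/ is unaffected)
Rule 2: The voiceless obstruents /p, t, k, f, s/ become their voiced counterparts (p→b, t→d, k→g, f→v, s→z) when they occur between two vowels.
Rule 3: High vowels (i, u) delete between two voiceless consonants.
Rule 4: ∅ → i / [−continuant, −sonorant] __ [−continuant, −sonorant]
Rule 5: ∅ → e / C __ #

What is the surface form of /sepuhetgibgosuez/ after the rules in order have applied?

Rule 1 (intervocalic spirantization): /p/ is a stop between vowels /e/ and /u/, so it spirantizes to the fricative [f]. /sepuhetgibgosuez/ → sefuhetgibgosuez.
Rule 2 (intervocalic voicing): /f/ is a voiceless obstruent between vowels /e/ and /u/, so it voices to [v]. /s/ is a voiceless obstruent between vowels /o/ and /u/, so it voices to [z]. /sefuhetgibgosuez/ → sevuhetgibgozuez.
Rule 3 (high vowel syncope): no segment meets the environment; /sevuhetgibgozuez/ is unchanged.
Rule 4 (stop-cluster i-epenthesis): /t/ and /g/ form a stop–stop cluster, so [i] is inserted between them. /b/ and /g/ form a stop–stop cluster, so [i] is inserted between them. /sevuhetgibgozuez/ → sevuhetigibigozuez.
Rule 5 (final e-epenthesis): the form ends in the consonant /z/, so [e] is inserted word-finally. /sevuhetigibigozuez/ → sevuhetigibigozueze.

sevuhetigibigozueze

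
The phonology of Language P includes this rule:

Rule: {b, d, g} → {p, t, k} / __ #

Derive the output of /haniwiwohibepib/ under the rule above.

Scanning /haniwiwohibepib/: /b/ at position 11 is not in the conditioning environment; /b/ is a voiced stop in word-final position, so it devoices to [p].
Result: [haniwiwohibepip].

haniwiwohibepip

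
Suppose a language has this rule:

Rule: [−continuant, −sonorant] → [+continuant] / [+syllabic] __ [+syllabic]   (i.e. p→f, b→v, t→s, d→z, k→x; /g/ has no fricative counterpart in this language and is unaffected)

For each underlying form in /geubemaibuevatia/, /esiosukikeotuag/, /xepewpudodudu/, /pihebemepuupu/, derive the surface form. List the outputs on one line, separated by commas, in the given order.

geuvemaivuevasia, esiosuxixeosuag, xefewpuzozuzu, pihevemefuufu

/geubemaibuevatia/: /b/ is a stop between vowels /u/ and /e/, so it spirantizes to the fricative [v]. /b/ is a stop between vowels /i/ and /u/, so it spirantizes to the fricative [v]. /t/ is a stop between vowels /a/ and /i/, so it spirantizes to the fricative [s]. → [geuvemaivuevasia].
/esiosukikeotuag/: /k/ is a stop between vowels /u/ and /i/, so it spirantizes to the fricative [x]. /k/ is a stop between vowels /i/ and /e/, so it spirantizes to the fricative [x]. /t/ is a stop between vowels /o/ and /u/, so it spirantizes to the fricative [s]. → [esiosuxixeosuag].
/xepewpudodudu/: /p/ is a stop between vowels /e/ and /e/, so it spirantizes to the fricative [f]. /d/ is a stop between vowels /u/ and /o/, so it spirantizes to the fricative [z]. /d/ is a stop between vowels /o/ and /u/, so it spirantizes to the fricative [z]. /d/ is a stop between vowels /u/ and /u/, so it spirantizes to the fricative [z]. → [xefewpuzozuzu].
/pihebemepuupu/: /b/ is a stop between vowels /e/ and /e/, so it spirantizes to the fricative [v]. /p/ is a stop between vowels /e/ and /u/, so it spirantizes to the fricative [f]. /p/ is a stop between vowels /u/ and /u/, so it spirantizes to the fricative [f]. → [pihevemefuufu].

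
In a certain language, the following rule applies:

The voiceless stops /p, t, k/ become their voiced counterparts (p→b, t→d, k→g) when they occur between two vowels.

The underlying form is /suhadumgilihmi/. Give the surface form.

No segment of /suhadumgilihmi/ meets the structural description of the rule, so the form surfaces unchanged.

suhadumgilihmi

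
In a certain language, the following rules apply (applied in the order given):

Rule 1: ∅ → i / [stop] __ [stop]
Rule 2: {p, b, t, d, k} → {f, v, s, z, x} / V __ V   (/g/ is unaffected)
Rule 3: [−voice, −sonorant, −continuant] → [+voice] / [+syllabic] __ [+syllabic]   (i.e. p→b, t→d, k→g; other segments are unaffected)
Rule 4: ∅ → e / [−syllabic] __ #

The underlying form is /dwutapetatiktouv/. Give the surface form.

dwusafesasixisouve

Rule 1 (stop-cluster i-epenthesis): /k/ and /t/ form a stop–stop cluster, so [i] is inserted between them. /dwutapetatiktouv/ → dwutapetatikitouv.
Rule 2 (intervocalic spirantization): /t/ is a stop between vowels /u/ and /a/, so it spirantizes to the fricative [s]. /p/ is a stop between vowels /a/ and /e/, so it spirantizes to the fricative [f]. /t/ is a stop between vowels /e/ and /a/, so it spirantizes to the fricative [s]. /t/ is a stop between vowels /a/ and /i/, so it spirantizes to the fricative [s]. /k/ is a stop between vowels /i/ and /i/, so it spirantizes to the fricative [x]. /t/ is a stop between vowels /i/ and /o/, so it spirantizes to the fricative [s]. /dwutapetatikitouv/ → dwusafesasixisouv.
Rule 3 (intervocalic voicing): no segment meets the environment; /dwusafesasixisouv/ is unchanged.
Rule 4 (final e-epenthesis): the form ends in the consonant /v/, so [e] is inserted word-finally. /dwusafesasixisouv/ → dwusafesasixisouve.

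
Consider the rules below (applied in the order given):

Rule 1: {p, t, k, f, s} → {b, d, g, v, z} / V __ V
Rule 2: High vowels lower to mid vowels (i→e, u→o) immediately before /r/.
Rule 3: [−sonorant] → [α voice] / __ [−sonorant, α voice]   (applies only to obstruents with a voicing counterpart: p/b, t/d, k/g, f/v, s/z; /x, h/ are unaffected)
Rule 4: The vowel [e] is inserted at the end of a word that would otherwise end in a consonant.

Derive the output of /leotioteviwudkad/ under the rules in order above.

leodiodeviwutkade

Rule 1 (intervocalic voicing): /t/ is a voiceless obstruent between vowels /o/ and /i/, so it voices to [d]. /t/ is a voiceless obstruent between vowels /o/ and /e/, so it voices to [d]. /leotioteviwudkad/ → leodiodeviwudkad.
Rule 2 (pre-rhotic lowering): no segment meets the environment; /leodiodeviwudkad/ is unchanged.
Rule 3 (regressive voicing assimilation): /d/ precedes the voiceless obstruent /k/, so it devoices to [t] by assimilation. /leodiodeviwudkad/ → leodiodeviwutkad.
Rule 4 (final e-epenthesis): the form ends in the consonant /d/, so [e] is inserted word-finally. /leodiodeviwutkad/ → leodiodeviwutkade.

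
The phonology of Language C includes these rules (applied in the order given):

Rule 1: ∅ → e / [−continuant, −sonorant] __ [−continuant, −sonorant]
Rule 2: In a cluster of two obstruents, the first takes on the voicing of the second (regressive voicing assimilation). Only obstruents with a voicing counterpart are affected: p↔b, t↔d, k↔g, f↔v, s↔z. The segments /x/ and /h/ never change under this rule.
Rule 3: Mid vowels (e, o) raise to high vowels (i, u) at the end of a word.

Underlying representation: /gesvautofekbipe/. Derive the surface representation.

gezvautofekebipi

Rule 1 (stop-cluster e-epenthesis): /k/ and /b/ form a stop–stop cluster, so [e] is inserted between them. /gesvautofekbipe/ → gesvautofekebipe.
Rule 2 (regressive voicing assimilation): /s/ precedes the voiced obstruent /v/, so it voices to [z] by assimilation. /gesvautofekebipe/ → gezvautofekebipe.
Rule 3 (final vowel raising): /e/ is a mid vowel in word-final position, so it raises to [i]. /gezvautofekebipe/ → gezvautofekebipi.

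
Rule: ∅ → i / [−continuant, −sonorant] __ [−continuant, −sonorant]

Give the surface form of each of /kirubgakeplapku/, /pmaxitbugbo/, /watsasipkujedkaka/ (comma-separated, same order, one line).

/kirubgakeplapku/: /b/ and /g/ form a stop–stop cluster, so [i] is inserted between them. /p/ and /k/ form a stop–stop cluster, so [i] is inserted between them. → [kirubigakeplapiku].
/pmaxitbugbo/: /t/ and /b/ form a stop–stop cluster, so [i] is inserted between them. /g/ and /b/ form a stop–stop cluster, so [i] is inserted between them. → [pmaxitibugibo].
/watsasipkujedkaka/: /p/ and /k/ form a stop–stop cluster, so [i] is inserted between them. /d/ and /k/ form a stop–stop cluster, so [i] is inserted between them. → [watsasipikujedikaka].

kirubigakeplapiku, pmaxitibugibo, watsasipikujedikaka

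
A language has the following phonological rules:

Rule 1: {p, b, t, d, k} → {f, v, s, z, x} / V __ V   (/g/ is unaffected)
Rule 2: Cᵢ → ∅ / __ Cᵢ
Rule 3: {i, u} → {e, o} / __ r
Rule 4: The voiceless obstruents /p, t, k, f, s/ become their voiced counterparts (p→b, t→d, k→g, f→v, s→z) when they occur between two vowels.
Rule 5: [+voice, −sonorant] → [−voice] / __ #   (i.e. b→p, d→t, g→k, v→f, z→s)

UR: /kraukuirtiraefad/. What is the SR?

krauxuerteraevat

Rule 1 (intervocalic spirantization): /k/ is a stop between vowels /u/ and /u/, so it spirantizes to the fricative [x]. /kraukuirtiraefad/ → krauxuirtiraefad.
Rule 2 (degemination): no segment meets the environment; /krauxuirtiraefad/ is unchanged.
Rule 3 (pre-rhotic lowering): /i/ is a high vowel immediately before /r/, so it lowers to [e]. /i/ is a high vowel immediately before /r/, so it lowers to [e]. /krauxuirtiraefad/ → krauxuerteraefad.
Rule 4 (intervocalic voicing): /f/ is a voiceless obstruent between vowels /e/ and /a/, so it voices to [v]. /krauxuerteraefad/ → krauxuerteraevad.
Rule 5 (final devoicing): /d/ is a voiced obstruent in word-final position, so it devoices to [t]. /krauxuerteraevad/ → krauxuerteraevat.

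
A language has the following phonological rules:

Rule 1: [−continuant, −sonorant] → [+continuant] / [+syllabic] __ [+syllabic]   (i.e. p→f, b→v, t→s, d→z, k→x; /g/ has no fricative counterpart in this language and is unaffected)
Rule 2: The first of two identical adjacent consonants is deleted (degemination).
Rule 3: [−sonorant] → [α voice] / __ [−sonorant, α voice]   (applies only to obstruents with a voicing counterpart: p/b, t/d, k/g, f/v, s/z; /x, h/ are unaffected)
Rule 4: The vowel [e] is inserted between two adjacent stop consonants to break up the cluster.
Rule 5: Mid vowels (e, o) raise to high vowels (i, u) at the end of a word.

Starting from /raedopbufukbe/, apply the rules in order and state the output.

raezobebufugebi

Rule 1 (intervocalic spirantization): /d/ is a stop between vowels /e/ and /o/, so it spirantizes to the fricative [z]. /raedopbufukbe/ → raezopbufukbe.
Rule 2 (degemination): no segment meets the environment; /raezopbufukbe/ is unchanged.
Rule 3 (regressive voicing assimilation): /p/ precedes the voiced obstruent /b/, so it voices to [b] by assimilation. /k/ precedes the voiced obstruent /b/, so it voices to [g] by assimilation. /raezopbufukbe/ → raezobbufugbe.
Rule 4 (stop-cluster e-epenthesis): /b/ and /b/ form a stop–stop cluster, so [e] is inserted between them. /g/ and /b/ form a stop–stop cluster, so [e] is inserted between them. /raezobbufugbe/ → raezobebufugebe.
Rule 5 (final vowel raising): /e/ is a mid vowel in word-final position, so it raises to [i]. /raezobebufugebe/ → raezobebufugebi.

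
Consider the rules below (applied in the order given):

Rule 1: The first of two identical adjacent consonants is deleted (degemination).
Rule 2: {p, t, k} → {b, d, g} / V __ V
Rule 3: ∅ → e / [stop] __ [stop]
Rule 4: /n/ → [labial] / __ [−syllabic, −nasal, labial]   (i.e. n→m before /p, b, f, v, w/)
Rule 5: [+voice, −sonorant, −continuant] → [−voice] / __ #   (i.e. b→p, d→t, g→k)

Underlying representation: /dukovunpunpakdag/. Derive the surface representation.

Rule 1 (degemination): no segment meets the environment; /dukovunpunpakdag/ is unchanged.
Rule 2 (intervocalic voicing): /k/ is a voiceless stop between vowels /u/ and /o/, so it voices to [g]. /dukovunpunpakdag/ → dugovunpunpakdag.
Rule 3 (stop-cluster e-epenthesis): /k/ and /d/ form a stop–stop cluster, so [e] is inserted between them. /dugovunpunpakdag/ → dugovunpunpakedag.
Rule 4 (nasal place assimilation): /n/ precedes the labial consonant /p/, so it assimilates in place to [m]. /n/ precedes the labial consonant /p/, so it assimilates in place to [m]. /dugovunpunpakedag/ → dugovumpumpakedag.
Rule 5 (final devoicing): /g/ is a voiced stop in word-final position, so it devoices to [k]. /dugovumpumpakedag/ → dugovumpumpakedak.

dugovumpumpakedak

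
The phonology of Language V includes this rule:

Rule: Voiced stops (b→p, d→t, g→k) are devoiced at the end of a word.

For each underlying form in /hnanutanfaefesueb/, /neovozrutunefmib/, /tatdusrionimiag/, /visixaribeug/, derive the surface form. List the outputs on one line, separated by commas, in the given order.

hnanutanfaefesuep, neovozrutunefmip, tatdusrionimiak, visixaribeuk

/hnanutanfaefesueb/: /b/ is a voiced stop in word-final position, so it devoices to [p]. → [hnanutanfaefesuep].
/neovozrutunefmib/: /b/ is a voiced stop in word-final position, so it devoices to [p]. → [neovozrutunefmip].
/tatdusrionimiag/: /g/ is a voiced stop in word-final position, so it devoices to [k]. → [tatdusrionimiak].
/visixaribeug/: /g/ is a voiced stop in word-final position, so it devoices to [k]. → [visixaribeuk].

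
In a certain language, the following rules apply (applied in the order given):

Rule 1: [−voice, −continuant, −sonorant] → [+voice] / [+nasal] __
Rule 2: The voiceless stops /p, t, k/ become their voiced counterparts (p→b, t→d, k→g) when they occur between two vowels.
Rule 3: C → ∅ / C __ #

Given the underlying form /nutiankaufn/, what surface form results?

nudiangauf

Rule 1 (post-nasal voicing): /k/ is a voiceless stop immediately after the nasal /n/, so it voices to [g]. /nutiankaufn/ → nutiangaufn.
Rule 2 (intervocalic voicing): /t/ is a voiceless stop between vowels /u/ and /i/, so it voices to [d]. /nutiangaufn/ → nudiangaufn.
Rule 3 (final cluster simplification): /n/ is the second consonant of a word-final cluster /fn/, so it deletes. /nudiangaufn/ → nudiangauf.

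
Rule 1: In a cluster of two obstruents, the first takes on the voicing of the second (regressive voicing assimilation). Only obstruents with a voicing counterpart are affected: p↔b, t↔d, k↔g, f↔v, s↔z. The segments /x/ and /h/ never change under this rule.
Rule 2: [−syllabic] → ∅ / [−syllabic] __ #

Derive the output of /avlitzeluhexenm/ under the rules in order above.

Rule 1 (regressive voicing assimilation): /t/ precedes the voiced obstruent /z/, so it voices to [d] by assimilation. /avlitzeluhexenm/ → avlidzeluhexenm.
Rule 2 (final cluster simplification): /m/ is the second consonant of a word-final cluster /nm/, so it deletes. /avlidzeluhexenm/ → avlidzeluhexen.

avlidzeluhexen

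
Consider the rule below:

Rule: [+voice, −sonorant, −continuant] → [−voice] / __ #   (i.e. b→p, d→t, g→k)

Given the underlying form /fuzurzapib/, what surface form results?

/b/ is a voiced stop in word-final position, so it devoices to [p].
Surface form: [fuzurzapip].

fuzurzapip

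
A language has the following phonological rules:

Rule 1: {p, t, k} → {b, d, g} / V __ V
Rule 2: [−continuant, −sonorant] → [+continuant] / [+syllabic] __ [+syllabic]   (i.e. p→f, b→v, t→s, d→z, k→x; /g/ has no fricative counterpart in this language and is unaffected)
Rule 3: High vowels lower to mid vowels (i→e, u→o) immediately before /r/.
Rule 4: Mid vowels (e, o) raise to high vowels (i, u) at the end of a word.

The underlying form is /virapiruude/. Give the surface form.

veraveruuzi

Rule 1 (intervocalic voicing): /p/ is a voiceless stop between vowels /a/ and /i/, so it voices to [b]. /virapiruude/ → virabiruude.
Rule 2 (intervocalic spirantization): /b/ is a stop between vowels /a/ and /i/, so it spirantizes to the fricative [v]. /d/ is a stop between vowels /u/ and /e/, so it spirantizes to the fricative [z]. /virabiruude/ → viraviruuze.
Rule 3 (pre-rhotic lowering): /i/ is a high vowel immediately before /r/, so it lowers to [e]. /i/ is a high vowel immediately before /r/, so it lowers to [e]. /viraviruuze/ → veraveruuze.
Rule 4 (final vowel raising): /e/ is a mid vowel in word-final position, so it raises to [i]. /veraveruuze/ → veraveruuzi.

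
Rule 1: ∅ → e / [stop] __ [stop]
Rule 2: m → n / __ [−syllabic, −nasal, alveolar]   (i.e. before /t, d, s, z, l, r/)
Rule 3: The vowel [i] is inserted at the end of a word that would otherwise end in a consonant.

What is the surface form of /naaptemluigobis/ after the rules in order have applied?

Rule 1 (stop-cluster e-epenthesis): /p/ and /t/ form a stop–stop cluster, so [e] is inserted between them. /naaptemluigobis/ → naapetemluigobis.
Rule 2 (nasal place assimilation): /m/ precedes the alveolar consonant /l/, so it assimilates in place to [n]. /naapetemluigobis/ → naapetenluigobis.
Rule 3 (final i-epenthesis): the form ends in the consonant /s/, so [i] is inserted word-finally. /naapetenluigobis/ → naapetenluigobisi.

naapetenluigobisi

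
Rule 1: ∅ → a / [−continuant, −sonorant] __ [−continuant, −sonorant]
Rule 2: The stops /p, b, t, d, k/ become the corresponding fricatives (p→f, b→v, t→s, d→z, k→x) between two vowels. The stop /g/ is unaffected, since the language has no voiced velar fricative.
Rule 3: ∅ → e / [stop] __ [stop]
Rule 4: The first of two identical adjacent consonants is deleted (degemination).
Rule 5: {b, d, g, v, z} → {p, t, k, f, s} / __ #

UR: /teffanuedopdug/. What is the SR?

Rule 1 (stop-cluster a-epenthesis): /p/ and /d/ form a stop–stop cluster, so [a] is inserted between them. /teffanuedopdug/ → teffanuedopadug.
Rule 2 (intervocalic spirantization): /d/ is a stop between vowels /e/ and /o/, so it spirantizes to the fricative [z]. /p/ is a stop between vowels /o/ and /a/, so it spirantizes to the fricative [f]. /d/ is a stop between vowels /a/ and /u/, so it spirantizes to the fricative [z]. /teffanuedopadug/ → teffanuezofazug.
Rule 3 (stop-cluster e-epenthesis): no segment meets the environment; /teffanuezofazug/ is unchanged.
Rule 4 (degemination): /ff/ is a geminate; the first /f/ deletes. /teffanuezofazug/ → tefanuezofazug.
Rule 5 (final devoicing): /g/ is a voiced obstruent in word-final position, so it devoices to [k]. /tefanuezofazug/ → tefanuezofazuk.

tefanuezofazuk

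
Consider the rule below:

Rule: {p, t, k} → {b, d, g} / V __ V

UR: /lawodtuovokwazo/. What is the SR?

lawodtuovokwazo

No segment of /lawodtuovokwazo/ meets the structural description of the rule, so the form surfaces unchanged.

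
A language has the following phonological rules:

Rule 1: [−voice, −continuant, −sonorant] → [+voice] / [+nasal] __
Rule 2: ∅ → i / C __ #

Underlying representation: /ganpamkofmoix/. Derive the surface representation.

Rule 1 (post-nasal voicing): /p/ is a voiceless stop immediately after the nasal /n/, so it voices to [b]. /k/ is a voiceless stop immediately after the nasal /m/, so it voices to [g]. /ganpamkofmoix/ → ganbamgofmoix.
Rule 2 (final i-epenthesis): the form ends in the consonant /x/, so [i] is inserted word-finally. /ganbamgofmoix/ → ganbamgofmoixi.

ganbamgofmoixi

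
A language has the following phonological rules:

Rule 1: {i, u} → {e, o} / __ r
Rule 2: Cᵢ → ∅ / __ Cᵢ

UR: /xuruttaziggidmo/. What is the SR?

xorutazigidmo

Rule 1 (pre-rhotic lowering): /u/ is a high vowel immediately before /r/, so it lowers to [o]. /xuruttaziggidmo/ → xoruttaziggidmo.
Rule 2 (degemination): /tt/ is a geminate; the first /t/ deletes. /gg/ is a geminate; the first /g/ deletes. /xoruttaziggidmo/ → xorutazigidmo.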